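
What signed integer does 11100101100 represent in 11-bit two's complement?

Binary: 11100101100
Sign bit: 1 (negative)
Invert: 00011010011
Add 1:  00011010100
Magnitude: 00011010100 = 128 + 64 + 16 + 4 = 212
Value: -212



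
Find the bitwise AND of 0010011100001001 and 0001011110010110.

AND: 1 only when both bits are 1
  0010011100001001
& 0001011110010110
------------------
  0000011100000000
Decimal: 9993 & 6038 = 1792



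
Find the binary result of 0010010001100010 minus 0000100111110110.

Method 1 - Direct subtraction (column by column from the right: bit − bit − borrow-in; if negative, add 2 and borrow 1 from the next column):
borrow: 0011011111111000
        0010010001100010
-       0000100111110110
------------------------
        0001101001101100

Method 2 - Add two's complement:
Two's complement of 0000100111110110: invert → 1111011000001001, add 1 → 1111011000001010
  0010010001100010
+ 1111011000001010
------------------
 10001101001101100  (end carry out of the top bit = 1)
Discarding the end carry: 0001101001101100
Decimal check:
  0010010001100010 = 8192 + 1024 + 64 + 32 + 2 = 9314
  0000100111110110 = 2048 + 256 + 128 + 64 + 32 + 16 + 4 + 2 = 2550
  9314 - 2550 = 6764, and 0001101001101100 = 4096 + 2048 + 512 + 64 + 32 + 8 + 4 = 6764 ✓



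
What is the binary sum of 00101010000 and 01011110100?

Add column by column from the right: bit + bit + carry-in; write the sum mod 2, carry 1 when the sum is 2 or 3.
carry:  11111100000
        00101010000
+       01011110100
-------------------
       010001000100
(the carry out of the leftmost column, 0, becomes the leading bit)
Decimal check:
  00101010000 = 256 + 64 + 16 = 336
  01011110100 = 512 + 128 + 64 + 32 + 16 + 4 = 756
  336 + 756 = 1092, and 010001000100 = 1024 + 64 + 4 = 1092 ✓



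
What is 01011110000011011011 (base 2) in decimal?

Sum of powers of 2 for each 1-bit:
2^0 + 2^1 + 2^3 + 2^4 + 2^6 + 2^7 + 2^13 + 2^14 + 2^15 + 2^16 + 2^18
= 1 + 2 + 8 + 16 + 64 + 128 + 8192 + 16384 + 32768 + 65536 + 262144
= 385243



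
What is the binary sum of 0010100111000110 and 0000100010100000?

Add column by column from the right: bit + bit + carry-in; write the sum mod 2, carry 1 when the sum is 2 or 3.
carry:  0001001100000000
        0010100111000110
+       0000100010100000
------------------------
       00011001001100110
(the carry out of the leftmost column, 0, becomes the leading bit)
Decimal check:
  0010100111000110 = 8192 + 2048 + 256 + 128 + 64 + 4 + 2 = 10694
  0000100010100000 = 2048 + 128 + 32 = 2208
  10694 + 2208 = 12902, and 00011001001100110 = 8192 + 4096 + 512 + 64 + 32 + 4 + 2 = 12902 ✓



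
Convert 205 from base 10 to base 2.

Using repeated division by 2:
205 ÷ 2 = 102 remainder 1
102 ÷ 2 = 51 remainder 0
51 ÷ 2 = 25 remainder 1
25 ÷ 2 = 12 remainder 1
12 ÷ 2 = 6 remainder 0
6 ÷ 2 = 3 remainder 0
3 ÷ 2 = 1 remainder 1
1 ÷ 2 = 0 remainder 1
Reading remainders bottom to top: 11001101



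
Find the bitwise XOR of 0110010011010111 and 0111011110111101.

XOR: 1 when bits differ
  0110010011010111
^ 0111011110111101
------------------
  0001001101101010
Decimal: 25815 ^ 30653 = 4970



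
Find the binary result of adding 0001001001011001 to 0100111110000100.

Add column by column from the right: bit + bit + carry-in; write the sum mod 2, carry 1 when the sum is 2 or 3.
carry:  0011110000000000
        0001001001011001
+       0100111110000100
------------------------
       00110000111011101
(the carry out of the leftmost column, 0, becomes the leading bit)
Decimal check:
  0001001001011001 = 4096 + 512 + 64 + 16 + 8 + 1 = 4697
  0100111110000100 = 16384 + 2048 + 1024 + 512 + 256 + 128 + 4 = 20356
  4697 + 20356 = 25053, and 00110000111011101 = 16384 + 8192 + 256 + 128 + 64 + 16 + 8 + 4 + 1 = 25053 ✓



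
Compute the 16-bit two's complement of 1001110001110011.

Original (sign bit 1, negative): 1001110001110011
Step 1 - Invert all bits: 0110001110001100
Step 2 - Add 1: 0110001110001101
Verification: 1001110001110011 + 0110001110001101 = 10000000000000000; discarding the end carry (carry out of the top bit) leaves the 16-bit value 0000000000000000, as required for x + (-x)



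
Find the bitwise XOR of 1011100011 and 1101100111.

XOR: 1 when bits differ
  1011100011
^ 1101100111
------------
  0110000100
Decimal: 739 ^ 871 = 388



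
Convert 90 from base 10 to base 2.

Using repeated division by 2:
90 ÷ 2 = 45 remainder 0
45 ÷ 2 = 22 remainder 1
22 ÷ 2 = 11 remainder 0
11 ÷ 2 = 5 remainder 1
5 ÷ 2 = 2 remainder 1
2 ÷ 2 = 1 remainder 0
1 ÷ 2 = 0 remainder 1
Reading remainders bottom to top: 1011010



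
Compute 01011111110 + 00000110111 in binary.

Add column by column from the right: bit + bit + carry-in; write the sum mod 2, carry 1 when the sum is 2 or 3.
carry:  00111111100
        01011111110
+       00000110111
-------------------
       001100110101
(the carry out of the leftmost column, 0, becomes the leading bit)
Decimal check:
  01011111110 = 512 + 128 + 64 + 32 + 16 + 8 + 4 + 2 = 766
  00000110111 = 32 + 16 + 4 + 2 + 1 = 55
  766 + 55 = 821, and 001100110101 = 512 + 256 + 32 + 16 + 4 + 1 = 821 ✓



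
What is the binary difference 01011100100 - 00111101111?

Method 1 - Direct subtraction (column by column from the right: bit − bit − borrow-in; if negative, add 2 and borrow 1 from the next column):
borrow: 01111111110
        01011100100
-       00111101111
-------------------
        00011110101

Method 2 - Add two's complement:
Two's complement of 00111101111: invert → 11000010000, add 1 → 11000010001
  01011100100
+ 11000010001
-------------
 100011110101  (end carry out of the top bit = 1)
Discarding the end carry: 00011110101
Decimal check:
  01011100100 = 512 + 128 + 64 + 32 + 4 = 740
  00111101111 = 256 + 128 + 64 + 32 + 8 + 4 + 2 + 1 = 495
  740 - 495 = 245, and 00011110101 = 128 + 64 + 32 + 16 + 4 + 1 = 245 ✓



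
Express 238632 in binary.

Using repeated division by 2:
238632 ÷ 2 = 119316 remainder 0
119316 ÷ 2 = 59658 remainder 0
59658 ÷ 2 = 29829 remainder 0
29829 ÷ 2 = 14914 remainder 1
14914 ÷ 2 = 7457 remainder 0
7457 ÷ 2 = 3728 remainder 1
3728 ÷ 2 = 1864 remainder 0
1864 ÷ 2 = 932 remainder 0
932 ÷ 2 = 466 remainder 0
466 ÷ 2 = 233 remainder 0
233 ÷ 2 = 116 remainder 1
116 ÷ 2 = 58 remainder 0
58 ÷ 2 = 29 remainder 0
29 ÷ 2 = 14 remainder 1
14 ÷ 2 = 7 remainder 0
7 ÷ 2 = 3 remainder 1
3 ÷ 2 = 1 remainder 1
1 ÷ 2 = 0 remainder 1
Reading remainders bottom to top: 111010010000101000



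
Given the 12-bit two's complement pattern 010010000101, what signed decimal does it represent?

Binary: 010010000101
Sign bit: 0 (non-negative)
Read directly as an unsigned value:
010010000101 = 1024 + 128 + 4 + 1 = 1157
Value: 1157



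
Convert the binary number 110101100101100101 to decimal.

Sum of powers of 2 for each 1-bit:
2^0 + 2^2 + 2^5 + 2^6 + 2^8 + 2^11 + 2^12 + 2^14 + 2^16 + 2^17
= 1 + 4 + 32 + 64 + 256 + 2048 + 4096 + 16384 + 65536 + 131072
= 219493



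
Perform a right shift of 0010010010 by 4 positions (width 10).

Original: 0010010010 (decimal 146)
Shift right by 4 positions
Drop the 4 low bits; fill with zeros on the left
Result: 0000001001 (decimal 9)
Equivalent: 146 >> 4 = 146 ÷ 2^4 = 9



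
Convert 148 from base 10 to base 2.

Using repeated division by 2:
148 ÷ 2 = 74 remainder 0
74 ÷ 2 = 37 remainder 0
37 ÷ 2 = 18 remainder 1
18 ÷ 2 = 9 remainder 0
9 ÷ 2 = 4 remainder 1
4 ÷ 2 = 2 remainder 0
2 ÷ 2 = 1 remainder 0
1 ÷ 2 = 0 remainder 1
Reading remainders bottom to top: 10010100



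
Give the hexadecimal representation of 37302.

Using repeated division by 16 (digits 10–15 are A–F):
37302 ÷ 16 = 2331 remainder 6
2331 ÷ 16 = 145 remainder 11 (B)
145 ÷ 16 = 9 remainder 1
9 ÷ 16 = 0 remainder 9
Reading remainders bottom to top: 91B6



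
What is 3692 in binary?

Using repeated division by 2:
3692 ÷ 2 = 1846 remainder 0
1846 ÷ 2 = 923 remainder 0
923 ÷ 2 = 461 remainder 1
461 ÷ 2 = 230 remainder 1
230 ÷ 2 = 115 remainder 0
115 ÷ 2 = 57 remainder 1
57 ÷ 2 = 28 remainder 1
28 ÷ 2 = 14 remainder 0
14 ÷ 2 = 7 remainder 0
7 ÷ 2 = 3 remainder 1
3 ÷ 2 = 1 remainder 1
1 ÷ 2 = 0 remainder 1
Reading remainders bottom to top: 111001101100



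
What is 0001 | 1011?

OR: 1 when either bit is 1
  0001
| 1011
------
  1011
Decimal: 1 | 11 = 11



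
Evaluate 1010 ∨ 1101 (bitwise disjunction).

OR: 1 when either bit is 1
  1010
| 1101
------
  1111
Decimal: 10 | 13 = 15



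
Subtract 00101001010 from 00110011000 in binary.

Method 1 - Direct subtraction (column by column from the right: bit − bit − borrow-in; if negative, add 2 and borrow 1 from the next column):
borrow: 00010011100
        00110011000
-       00101001010
-------------------
        00001001110

Method 2 - Add two's complement:
Two's complement of 00101001010: invert → 11010110101, add 1 → 11010110110
  00110011000
+ 11010110110
-------------
 100001001110  (end carry out of the top bit = 1)
Discarding the end carry: 00001001110
Decimal check:
  00110011000 = 256 + 128 + 16 + 8 = 408
  00101001010 = 256 + 64 + 8 + 2 = 330
  408 - 330 = 78, and 00001001110 = 64 + 8 + 4 + 2 = 78 ✓



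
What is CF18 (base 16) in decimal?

Expand by place value (powers of 16):
Digit values: C = 12, F = 15
CF18 = 12 × 16^3 + 15 × 16^2 + 1 × 16^1 + 8 × 16^0
= 12 × 4096 + 15 × 256 + 1 × 16 + 8 × 1
= 49152 + 3840 + 16 + 8
= 53016



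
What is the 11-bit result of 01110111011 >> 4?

Original: 01110111011 (decimal 955)
Shift right by 4 positions
Drop the 4 low bits; fill with zeros on the left
Result: 00000111011 (decimal 59)
Equivalent: 955 >> 4 = 955 ÷ 2^4 = 59



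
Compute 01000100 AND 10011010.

AND: 1 only when both bits are 1
  01000100
& 10011010
----------
  00000000
Decimal: 68 & 154 = 0



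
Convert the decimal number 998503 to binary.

Using repeated division by 2:
998503 ÷ 2 = 499251 remainder 1
499251 ÷ 2 = 249625 remainder 1
249625 ÷ 2 = 124812 remainder 1
124812 ÷ 2 = 62406 remainder 0
62406 ÷ 2 = 31203 remainder 0
31203 ÷ 2 = 15601 remainder 1
15601 ÷ 2 = 7800 remainder 1
7800 ÷ 2 = 3900 remainder 0
3900 ÷ 2 = 1950 remainder 0
1950 ÷ 2 = 975 remainder 0
975 ÷ 2 = 487 remainder 1
487 ÷ 2 = 243 remainder 1
243 ÷ 2 = 121 remainder 1
121 ÷ 2 = 60 remainder 1
60 ÷ 2 = 30 remainder 0
30 ÷ 2 = 15 remainder 0
15 ÷ 2 = 7 remainder 1
7 ÷ 2 = 3 remainder 1
3 ÷ 2 = 1 remainder 1
1 ÷ 2 = 0 remainder 1
Reading remainders bottom to top: 11110011110001100111



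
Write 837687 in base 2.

Using repeated division by 2:
837687 ÷ 2 = 418843 remainder 1
418843 ÷ 2 = 209421 remainder 1
209421 ÷ 2 = 104710 remainder 1
104710 ÷ 2 = 52355 remainder 0
52355 ÷ 2 = 26177 remainder 1
26177 ÷ 2 = 13088 remainder 1
13088 ÷ 2 = 6544 remainder 0
6544 ÷ 2 = 3272 remainder 0
3272 ÷ 2 = 1636 remainder 0
1636 ÷ 2 = 818 remainder 0
818 ÷ 2 = 409 remainder 0
409 ÷ 2 = 204 remainder 1
204 ÷ 2 = 102 remainder 0
102 ÷ 2 = 51 remainder 0
51 ÷ 2 = 25 remainder 1
25 ÷ 2 = 12 remainder 1
12 ÷ 2 = 6 remainder 0
6 ÷ 2 = 3 remainder 0
3 ÷ 2 = 1 remainder 1
1 ÷ 2 = 0 remainder 1
Reading remainders bottom to top: 11001100100000110111



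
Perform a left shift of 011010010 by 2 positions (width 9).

Original: 011010010 (decimal 210)
Shift left by 2 positions
Append 2 zeros on the right and drop the 2 high bits that overflow the 9-bit width
Result: 101001000 (decimal 328)
Equivalent: 210 << 2 = 210 × 2^2 = 840, truncated to 9 bits = 328



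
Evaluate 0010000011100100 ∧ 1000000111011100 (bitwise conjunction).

AND: 1 only when both bits are 1
  0010000011100100
& 1000000111011100
------------------
  0000000011000100
Decimal: 8420 & 33244 = 196



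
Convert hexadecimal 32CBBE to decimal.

Expand by place value (powers of 16):
Digit values: C = 12, B = 11, E = 14
32CBBE = 3 × 16^5 + 2 × 16^4 + 12 × 16^3 + 11 × 16^2 + 11 × 16^1 + 14 × 16^0
= 3 × 1048576 + 2 × 65536 + 12 × 4096 + 11 × 256 + 11 × 16 + 14 × 1
= 3145728 + 131072 + 49152 + 2816 + 176 + 14
= 3328958



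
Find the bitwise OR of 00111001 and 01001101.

OR: 1 when either bit is 1
  00111001
| 01001101
----------
  01111101
Decimal: 57 | 77 = 125



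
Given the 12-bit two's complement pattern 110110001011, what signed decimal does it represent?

Binary: 110110001011
Sign bit: 1 (negative)
Invert: 001001110100
Add 1:  001001110101
Magnitude: 001001110101 = 512 + 64 + 32 + 16 + 4 + 1 = 629
Value: -629



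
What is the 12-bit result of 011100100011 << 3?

Original: 011100100011 (decimal 1827)
Shift left by 3 positions
Append 3 zeros on the right and drop the 3 high bits that overflow the 12-bit width
Result: 100100011000 (decimal 2328)
Equivalent: 1827 << 3 = 1827 × 2^3 = 14616, truncated to 12 bits = 2328



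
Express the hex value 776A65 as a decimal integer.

Expand by place value (powers of 16):
Digit values: A = 10
776A65 = 7 × 16^5 + 7 × 16^4 + 6 × 16^3 + 10 × 16^2 + 6 × 16^1 + 5 × 16^0
= 7 × 1048576 + 7 × 65536 + 6 × 4096 + 10 × 256 + 6 × 16 + 5 × 1
= 7340032 + 458752 + 24576 + 2560 + 96 + 5
= 7826021



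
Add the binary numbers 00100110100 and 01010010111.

Add column by column from the right: bit + bit + carry-in; write the sum mod 2, carry 1 when the sum is 2 or 3.
carry:  00001101000
        00100110100
+       01010010111
-------------------
       001111001011
(the carry out of the leftmost column, 0, becomes the leading bit)
Decimal check:
  00100110100 = 256 + 32 + 16 + 4 = 308
  01010010111 = 512 + 128 + 16 + 4 + 2 + 1 = 663
  308 + 663 = 971, and 001111001011 = 512 + 256 + 128 + 64 + 8 + 2 + 1 = 971 ✓



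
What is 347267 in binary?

Using repeated division by 2:
347267 ÷ 2 = 173633 remainder 1
173633 ÷ 2 = 86816 remainder 1
86816 ÷ 2 = 43408 remainder 0
43408 ÷ 2 = 21704 remainder 0
21704 ÷ 2 = 10852 remainder 0
10852 ÷ 2 = 5426 remainder 0
5426 ÷ 2 = 2713 remainder 0
2713 ÷ 2 = 1356 remainder 1
1356 ÷ 2 = 678 remainder 0
678 ÷ 2 = 339 remainder 0
339 ÷ 2 = 169 remainder 1
169 ÷ 2 = 84 remainder 1
84 ÷ 2 = 42 remainder 0
42 ÷ 2 = 21 remainder 0
21 ÷ 2 = 10 remainder 1
10 ÷ 2 = 5 remainder 0
5 ÷ 2 = 2 remainder 1
2 ÷ 2 = 1 remainder 0
1 ÷ 2 = 0 remainder 1
Reading remainders bottom to top: 1010100110010000011



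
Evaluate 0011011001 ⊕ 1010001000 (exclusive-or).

XOR: 1 when bits differ
  0011011001
^ 1010001000
------------
  1001010001
Decimal: 217 ^ 648 = 593



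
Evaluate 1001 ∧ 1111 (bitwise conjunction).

AND: 1 only when both bits are 1
  1001
& 1111
------
  1001
Decimal: 9 & 15 = 9



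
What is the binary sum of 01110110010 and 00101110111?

Add column by column from the right: bit + bit + carry-in; write the sum mod 2, carry 1 when the sum is 2 or 3.
carry:  11111101100
        01110110010
+       00101110111
-------------------
       010100101001
(the carry out of the leftmost column, 0, becomes the leading bit)
Decimal check:
  01110110010 = 512 + 256 + 128 + 32 + 16 + 2 = 946
  00101110111 = 256 + 64 + 32 + 16 + 4 + 2 + 1 = 375
  946 + 375 = 1321, and 010100101001 = 1024 + 256 + 32 + 8 + 1 = 1321 ✓



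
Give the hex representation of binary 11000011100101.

Group into 4-bit nibbles from right:
  0011 = 3
  0000 = 0
  1110 = E
  0101 = 5
Result: 30E5



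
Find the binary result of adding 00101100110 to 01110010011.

Add column by column from the right: bit + bit + carry-in; write the sum mod 2, carry 1 when the sum is 2 or 3.
carry:  11000001100
        00101100110
+       01110010011
-------------------
       010011111001
(the carry out of the leftmost column, 0, becomes the leading bit)
Decimal check:
  00101100110 = 256 + 64 + 32 + 4 + 2 = 358
  01110010011 = 512 + 256 + 128 + 16 + 2 + 1 = 915
  358 + 915 = 1273, and 010011111001 = 1024 + 128 + 64 + 32 + 16 + 8 + 1 = 1273 ✓



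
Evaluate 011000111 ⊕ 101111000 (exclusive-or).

XOR: 1 when bits differ
  011000111
^ 101111000
-----------
  110111111
Decimal: 199 ^ 376 = 447



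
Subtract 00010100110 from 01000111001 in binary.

Method 1 - Direct subtraction (column by column from the right: bit − bit − borrow-in; if negative, add 2 and borrow 1 from the next column):
borrow: 01100001100
        01000111001
-       00010100110
-------------------
        00110010011

Method 2 - Add two's complement:
Two's complement of 00010100110: invert → 11101011001, add 1 → 11101011010
  01000111001
+ 11101011010
-------------
 100110010011  (end carry out of the top bit = 1)
Discarding the end carry: 00110010011
Decimal check:
  01000111001 = 512 + 32 + 16 + 8 + 1 = 569
  00010100110 = 128 + 32 + 4 + 2 = 166
  569 - 166 = 403, and 00110010011 = 256 + 128 + 16 + 2 + 1 = 403 ✓



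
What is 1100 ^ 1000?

XOR: 1 when bits differ
  1100
^ 1000
------
  0100
Decimal: 12 ^ 8 = 4



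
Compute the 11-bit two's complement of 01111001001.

Original: 01111001001
Step 1 - Invert all bits: 10000110110
Step 2 - Add 1: 10000110111
Verification: 01111001001 + 10000110111 = 100000000000; discarding the end carry (carry out of the top bit) leaves the 11-bit value 00000000000, as required for x + (-x)



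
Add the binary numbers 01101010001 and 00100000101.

Add column by column from the right: bit + bit + carry-in; write the sum mod 2, carry 1 when the sum is 2 or 3.
carry:  11000000010
        01101010001
+       00100000101
-------------------
       010001010110
(the carry out of the leftmost column, 0, becomes the leading bit)
Decimal check:
  01101010001 = 512 + 256 + 64 + 16 + 1 = 849
  00100000101 = 256 + 4 + 1 = 261
  849 + 261 = 1110, and 010001010110 = 1024 + 64 + 16 + 4 + 2 = 1110 ✓



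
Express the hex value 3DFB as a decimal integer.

Expand by place value (powers of 16):
Digit values: D = 13, F = 15, B = 11
3DFB = 3 × 16^3 + 13 × 16^2 + 15 × 16^1 + 11 × 16^0
= 3 × 4096 + 13 × 256 + 15 × 16 + 11 × 1
= 12288 + 3328 + 240 + 11
= 15867



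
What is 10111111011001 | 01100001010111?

OR: 1 when either bit is 1
  10111111011001
| 01100001010111
----------------
  11111111011111
Decimal: 12249 | 6231 = 16351



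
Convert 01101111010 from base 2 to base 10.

Sum of powers of 2 for each 1-bit:
2^1 + 2^3 + 2^4 + 2^5 + 2^6 + 2^8 + 2^9
= 2 + 8 + 16 + 32 + 64 + 256 + 512
= 890



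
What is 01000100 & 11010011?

AND: 1 only when both bits are 1
  01000100
& 11010011
----------
  01000000
Decimal: 68 & 211 = 64



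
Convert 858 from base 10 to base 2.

Using repeated division by 2:
858 ÷ 2 = 429 remainder 0
429 ÷ 2 = 214 remainder 1
214 ÷ 2 = 107 remainder 0
107 ÷ 2 = 53 remainder 1
53 ÷ 2 = 26 remainder 1
26 ÷ 2 = 13 remainder 0
13 ÷ 2 = 6 remainder 1
6 ÷ 2 = 3 remainder 0
3 ÷ 2 = 1 remainder 1
1 ÷ 2 = 0 remainder 1
Reading remainders bottom to top: 1101011010



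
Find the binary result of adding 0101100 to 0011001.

Add column by column from the right: bit + bit + carry-in; write the sum mod 2, carry 1 when the sum is 2 or 3.
carry:  1110000
        0101100
+       0011001
---------------
       01000101
(the carry out of the leftmost column, 0, becomes the leading bit)
Decimal check:
  0101100 = 32 + 8 + 4 = 44
  0011001 = 16 + 8 + 1 = 25
  44 + 25 = 69, and 01000101 = 64 + 4 + 1 = 69 ✓



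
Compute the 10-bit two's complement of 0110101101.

Original: 0110101101
Step 1 - Invert all bits: 1001010010
Step 2 - Add 1: 1001010011
Verification: 0110101101 + 1001010011 = 10000000000; discarding the end carry (carry out of the top bit) leaves the 10-bit value 0000000000, as required for x + (-x)



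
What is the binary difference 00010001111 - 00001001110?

Method 1 - Direct subtraction (column by column from the right: bit − bit − borrow-in; if negative, add 2 and borrow 1 from the next column):
borrow: 00010000000
        00010001111
-       00001001110
-------------------
        00001000001

Method 2 - Add two's complement:
Two's complement of 00001001110: invert → 11110110001, add 1 → 11110110010
  00010001111
+ 11110110010
-------------
 100001000001  (end carry out of the top bit = 1)
Discarding the end carry: 00001000001
Decimal check:
  00010001111 = 128 + 8 + 4 + 2 + 1 = 143
  00001001110 = 64 + 8 + 4 + 2 = 78
  143 - 78 = 65, and 00001000001 = 64 + 1 = 65 ✓



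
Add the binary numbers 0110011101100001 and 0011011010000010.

Add column by column from the right: bit + bit + carry-in; write the sum mod 2, carry 1 when the sum is 2 or 3.
carry:  1100110000000000
        0110011101100001
+       0011011010000010
------------------------
       01001110111100011
(the carry out of the leftmost column, 0, becomes the leading bit)
Decimal check:
  0110011101100001 = 16384 + 8192 + 1024 + 512 + 256 + 64 + 32 + 1 = 26465
  0011011010000010 = 8192 + 4096 + 1024 + 512 + 128 + 2 = 13954
  26465 + 13954 = 40419, and 01001110111100011 = 32768 + 4096 + 2048 + 1024 + 256 + 128 + 64 + 32 + 2 + 1 = 40419 ✓



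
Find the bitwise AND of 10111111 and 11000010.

AND: 1 only when both bits are 1
  10111111
& 11000010
----------
  10000010
Decimal: 191 & 194 = 130



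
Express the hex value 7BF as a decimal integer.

Expand by place value (powers of 16):
Digit values: B = 11, F = 15
7BF = 7 × 16^2 + 11 × 16^1 + 15 × 16^0
= 7 × 256 + 11 × 16 + 15 × 1
= 1792 + 176 + 15
= 1983



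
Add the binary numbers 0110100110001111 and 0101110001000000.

Add column by column from the right: bit + bit + carry-in; write the sum mod 2, carry 1 when the sum is 2 or 3.
carry:  1111000000000000
        0110100110001111
+       0101110001000000
------------------------
       01100010111001111
(the carry out of the leftmost column, 0, becomes the leading bit)
Decimal check:
  0110100110001111 = 16384 + 8192 + 2048 + 256 + 128 + 8 + 4 + 2 + 1 = 27023
  0101110001000000 = 16384 + 4096 + 2048 + 1024 + 64 = 23616
  27023 + 23616 = 50639, and 01100010111001111 = 32768 + 16384 + 1024 + 256 + 128 + 64 + 8 + 4 + 2 + 1 = 50639 ✓



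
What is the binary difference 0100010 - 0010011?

Method 1 - Direct subtraction (column by column from the right: bit − bit − borrow-in; if negative, add 2 and borrow 1 from the next column):
borrow: 0111110
        0100010
-       0010011
---------------
        0001111

Method 2 - Add two's complement:
Two's complement of 0010011: invert → 1101100, add 1 → 1101101
  0100010
+ 1101101
---------
 10001111  (end carry out of the top bit = 1)
Discarding the end carry: 0001111
Decimal check:
  0100010 = 32 + 2 = 34
  0010011 = 16 + 2 + 1 = 19
  34 - 19 = 15, and 0001111 = 8 + 4 + 2 + 1 = 15 ✓



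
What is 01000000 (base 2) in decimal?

Sum of powers of 2 for each 1-bit:
2^6
= 64
= 64



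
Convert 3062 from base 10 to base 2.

Using repeated division by 2:
3062 ÷ 2 = 1531 remainder 0
1531 ÷ 2 = 765 remainder 1
765 ÷ 2 = 382 remainder 1
382 ÷ 2 = 191 remainder 0
191 ÷ 2 = 95 remainder 1
95 ÷ 2 = 47 remainder 1
47 ÷ 2 = 23 remainder 1
23 ÷ 2 = 11 remainder 1
11 ÷ 2 = 5 remainder 1
5 ÷ 2 = 2 remainder 1
2 ÷ 2 = 1 remainder 0
1 ÷ 2 = 0 remainder 1
Reading remainders bottom to top: 101111110110



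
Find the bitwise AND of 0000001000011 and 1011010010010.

AND: 1 only when both bits are 1
  0000001000011
& 1011010010010
---------------
  0000000000010
Decimal: 67 & 5778 = 2



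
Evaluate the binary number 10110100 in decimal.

Sum of powers of 2 for each 1-bit:
2^2 + 2^4 + 2^5 + 2^7
= 4 + 16 + 32 + 128
= 180



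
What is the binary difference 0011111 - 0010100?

Method 1 - Direct subtraction (column by column from the right: bit − bit − borrow-in; if negative, add 2 and borrow 1 from the next column):
borrow: 0000000
        0011111
-       0010100
---------------
        0001011

Method 2 - Add two's complement:
Two's complement of 0010100: invert → 1101011, add 1 → 1101100
  0011111
+ 1101100
---------
 10001011  (end carry out of the top bit = 1)
Discarding the end carry: 0001011
Decimal check:
  0011111 = 16 + 8 + 4 + 2 + 1 = 31
  0010100 = 16 + 4 = 20
  31 - 20 = 11, and 0001011 = 8 + 2 + 1 = 11 ✓



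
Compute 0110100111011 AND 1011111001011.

AND: 1 only when both bits are 1
  0110100111011
& 1011111001011
---------------
  0010100001011
Decimal: 3387 & 6091 = 1291



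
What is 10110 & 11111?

AND: 1 only when both bits are 1
  10110
& 11111
-------
  10110
Decimal: 22 & 31 = 22



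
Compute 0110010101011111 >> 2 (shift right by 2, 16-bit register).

Original: 0110010101011111 (decimal 25951)
Shift right by 2 positions
Drop the 2 low bits; fill with zeros on the left
Result: 0001100101010111 (decimal 6487)
Equivalent: 25951 >> 2 = 25951 ÷ 2^2 = 6487



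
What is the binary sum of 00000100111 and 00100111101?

Add column by column from the right: bit + bit + carry-in; write the sum mod 2, carry 1 when the sum is 2 or 3.
carry:  00001111110
        00000100111
+       00100111101
-------------------
       000101100100
(the carry out of the leftmost column, 0, becomes the leading bit)
Decimal check:
  00000100111 = 32 + 4 + 2 + 1 = 39
  00100111101 = 256 + 32 + 16 + 8 + 4 + 1 = 317
  39 + 317 = 356, and 000101100100 = 256 + 64 + 32 + 4 = 356 ✓



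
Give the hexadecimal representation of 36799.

Using repeated division by 16 (digits 10–15 are A–F):
36799 ÷ 16 = 2299 remainder 15 (F)
2299 ÷ 16 = 143 remainder 11 (B)
143 ÷ 16 = 8 remainder 15 (F)
8 ÷ 16 = 0 remainder 8
Reading remainders bottom to top: 8FBF



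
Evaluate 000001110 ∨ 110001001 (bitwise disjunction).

OR: 1 when either bit is 1
  000001110
| 110001001
-----------
  110001111
Decimal: 14 | 393 = 399



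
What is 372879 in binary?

Using repeated division by 2:
372879 ÷ 2 = 186439 remainder 1
186439 ÷ 2 = 93219 remainder 1
93219 ÷ 2 = 46609 remainder 1
46609 ÷ 2 = 23304 remainder 1
23304 ÷ 2 = 11652 remainder 0
11652 ÷ 2 = 5826 remainder 0
5826 ÷ 2 = 2913 remainder 0
2913 ÷ 2 = 1456 remainder 1
1456 ÷ 2 = 728 remainder 0
728 ÷ 2 = 364 remainder 0
364 ÷ 2 = 182 remainder 0
182 ÷ 2 = 91 remainder 0
91 ÷ 2 = 45 remainder 1
45 ÷ 2 = 22 remainder 1
22 ÷ 2 = 11 remainder 0
11 ÷ 2 = 5 remainder 1
5 ÷ 2 = 2 remainder 1
2 ÷ 2 = 1 remainder 0
1 ÷ 2 = 0 remainder 1
Reading remainders bottom to top: 1011011000010001111



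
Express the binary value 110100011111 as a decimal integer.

Sum of powers of 2 for each 1-bit:
2^0 + 2^1 + 2^2 + 2^3 + 2^4 + 2^8 + 2^10 + 2^11
= 1 + 2 + 4 + 8 + 16 + 256 + 1024 + 2048
= 3359



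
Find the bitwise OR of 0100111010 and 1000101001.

OR: 1 when either bit is 1
  0100111010
| 1000101001
------------
  1100111011
Decimal: 314 | 553 = 827



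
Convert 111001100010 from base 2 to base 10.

Sum of powers of 2 for each 1-bit:
2^1 + 2^5 + 2^6 + 2^9 + 2^10 + 2^11
= 2 + 32 + 64 + 512 + 1024 + 2048
= 3682



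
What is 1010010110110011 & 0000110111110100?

AND: 1 only when both bits are 1
  1010010110110011
& 0000110111110100
------------------
  0000010110110000
Decimal: 42419 & 3572 = 1456



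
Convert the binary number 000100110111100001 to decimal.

Sum of powers of 2 for each 1-bit:
2^0 + 2^5 + 2^6 + 2^7 + 2^8 + 2^10 + 2^11 + 2^14
= 1 + 32 + 64 + 128 + 256 + 1024 + 2048 + 16384
= 19937



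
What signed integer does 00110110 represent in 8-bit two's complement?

Binary: 00110110
Sign bit: 0 (non-negative)
Read directly as an unsigned value:
00110110 = 32 + 16 + 4 + 2 = 54
Value: 54



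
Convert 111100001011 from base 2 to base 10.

Sum of powers of 2 for each 1-bit:
2^0 + 2^1 + 2^3 + 2^8 + 2^9 + 2^10 + 2^11
= 1 + 2 + 8 + 256 + 512 + 1024 + 2048
= 3851



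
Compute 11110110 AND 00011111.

AND: 1 only when both bits are 1
  11110110
& 00011111
----------
  00010110
Decimal: 246 & 31 = 22



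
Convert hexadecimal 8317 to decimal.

Expand by place value (powers of 16):
8317 = 8 × 16^3 + 3 × 16^2 + 1 × 16^1 + 7 × 16^0
= 8 × 4096 + 3 × 256 + 1 × 16 + 7 × 1
= 32768 + 768 + 16 + 7
= 33559



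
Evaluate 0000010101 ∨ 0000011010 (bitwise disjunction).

OR: 1 when either bit is 1
  0000010101
| 0000011010
------------
  0000011111
Decimal: 21 | 26 = 31



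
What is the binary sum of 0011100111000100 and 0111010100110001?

Add column by column from the right: bit + bit + carry-in; write the sum mod 2, carry 1 when the sum is 2 or 3.
carry:  1110001000000000
        0011100111000100
+       0111010100110001
------------------------
       01010111011110101
(the carry out of the leftmost column, 0, becomes the leading bit)
Decimal check:
  0011100111000100 = 8192 + 4096 + 2048 + 256 + 128 + 64 + 4 = 14788
  0111010100110001 = 16384 + 8192 + 4096 + 1024 + 256 + 32 + 16 + 1 = 30001
  14788 + 30001 = 44789, and 01010111011110101 = 32768 + 8192 + 2048 + 1024 + 512 + 128 + 64 + 32 + 16 + 4 + 1 = 44789 ✓



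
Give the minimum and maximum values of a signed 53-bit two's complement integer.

For 53-bit two's complement:
Minimum: -2^52 = -4503599627370496
Maximum: 2^52 - 1 = 4503599627370495



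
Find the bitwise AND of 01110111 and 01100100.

AND: 1 only when both bits are 1
  01110111
& 01100100
----------
  01100100
Decimal: 119 & 100 = 100



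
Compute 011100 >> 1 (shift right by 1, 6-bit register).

Original: 011100 (decimal 28)
Shift right by 1 position
Drop the 1 low bit; fill with zero on the left
Result: 001110 (decimal 14)
Equivalent: 28 >> 1 = 28 ÷ 2^1 = 14



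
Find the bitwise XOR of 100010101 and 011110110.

XOR: 1 when bits differ
  100010101
^ 011110110
-----------
  111100011
Decimal: 277 ^ 246 = 483



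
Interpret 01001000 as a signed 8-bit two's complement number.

Binary: 01001000
Sign bit: 0 (non-negative)
Read directly as an unsigned value:
01001000 = 64 + 8 = 72
Value: 72



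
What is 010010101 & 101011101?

AND: 1 only when both bits are 1
  010010101
& 101011101
-----------
  000010101
Decimal: 149 & 349 = 21



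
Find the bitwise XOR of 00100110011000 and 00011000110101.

XOR: 1 when bits differ
  00100110011000
^ 00011000110101
----------------
  00111110101101
Decimal: 2456 ^ 1589 = 4013



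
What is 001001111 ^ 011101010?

XOR: 1 when bits differ
  001001111
^ 011101010
-----------
  010100101
Decimal: 79 ^ 234 = 165



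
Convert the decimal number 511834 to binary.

Using repeated division by 2:
511834 ÷ 2 = 255917 remainder 0
255917 ÷ 2 = 127958 remainder 1
127958 ÷ 2 = 63979 remainder 0
63979 ÷ 2 = 31989 remainder 1
31989 ÷ 2 = 15994 remainder 1
15994 ÷ 2 = 7997 remainder 0
7997 ÷ 2 = 3998 remainder 1
3998 ÷ 2 = 1999 remainder 0
1999 ÷ 2 = 999 remainder 1
999 ÷ 2 = 499 remainder 1
499 ÷ 2 = 249 remainder 1
249 ÷ 2 = 124 remainder 1
124 ÷ 2 = 62 remainder 0
62 ÷ 2 = 31 remainder 0
31 ÷ 2 = 15 remainder 1
15 ÷ 2 = 7 remainder 1
7 ÷ 2 = 3 remainder 1
3 ÷ 2 = 1 remainder 1
1 ÷ 2 = 0 remainder 1
Reading remainders bottom to top: 1111100111101011010



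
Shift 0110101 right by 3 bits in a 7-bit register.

Original: 0110101 (decimal 53)
Shift right by 3 positions
Drop the 3 low bits; fill with zeros on the left
Result: 0000110 (decimal 6)
Equivalent: 53 >> 3 = 53 ÷ 2^3 = 6



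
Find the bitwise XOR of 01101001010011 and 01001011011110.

XOR: 1 when bits differ
  01101001010011
^ 01001011011110
----------------
  00100010001101
Decimal: 6739 ^ 4830 = 2189



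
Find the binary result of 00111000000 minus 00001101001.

Method 1 - Direct subtraction (column by column from the right: bit − bit − borrow-in; if negative, add 2 and borrow 1 from the next column):
borrow: 00011111110
        00111000000
-       00001101001
-------------------
        00101010111

Method 2 - Add two's complement:
Two's complement of 00001101001: invert → 11110010110, add 1 → 11110010111
  00111000000
+ 11110010111
-------------
 100101010111  (end carry out of the top bit = 1)
Discarding the end carry: 00101010111
Decimal check:
  00111000000 = 256 + 128 + 64 = 448
  00001101001 = 64 + 32 + 8 + 1 = 105
  448 - 105 = 343, and 00101010111 = 256 + 64 + 16 + 4 + 2 + 1 = 343 ✓



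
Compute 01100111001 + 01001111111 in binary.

Add column by column from the right: bit + bit + carry-in; write the sum mod 2, carry 1 when the sum is 2 or 3.
carry:  10011111110
        01100111001
+       01001111111
-------------------
       010110111000
(the carry out of the leftmost column, 0, becomes the leading bit)
Decimal check:
  01100111001 = 512 + 256 + 32 + 16 + 8 + 1 = 825
  01001111111 = 512 + 64 + 32 + 16 + 8 + 4 + 2 + 1 = 639
  825 + 639 = 1464, and 010110111000 = 1024 + 256 + 128 + 32 + 16 + 8 = 1464 ✓



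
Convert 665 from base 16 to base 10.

Expand by place value (powers of 16):
665 = 6 × 16^2 + 6 × 16^1 + 5 × 16^0
= 6 × 256 + 6 × 16 + 5 × 1
= 1536 + 96 + 5
= 1637



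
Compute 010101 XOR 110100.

XOR: 1 when bits differ
  010101
^ 110100
--------
  100001
Decimal: 21 ^ 52 = 33



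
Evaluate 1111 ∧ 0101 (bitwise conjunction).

AND: 1 only when both bits are 1
  1111
& 0101
------
  0101
Decimal: 15 & 5 = 5



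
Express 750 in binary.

Using repeated division by 2:
750 ÷ 2 = 375 remainder 0
375 ÷ 2 = 187 remainder 1
187 ÷ 2 = 93 remainder 1
93 ÷ 2 = 46 remainder 1
46 ÷ 2 = 23 remainder 0
23 ÷ 2 = 11 remainder 1
11 ÷ 2 = 5 remainder 1
5 ÷ 2 = 2 remainder 1
2 ÷ 2 = 1 remainder 0
1 ÷ 2 = 0 remainder 1
Reading remainders bottom to top: 1011101110



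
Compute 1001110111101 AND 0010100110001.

AND: 1 only when both bits are 1
  1001110111101
& 0010100110001
---------------
  0000100110001
Decimal: 5053 & 1329 = 305



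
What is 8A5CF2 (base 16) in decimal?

Expand by place value (powers of 16):
Digit values: A = 10, C = 12, F = 15
8A5CF2 = 8 × 16^5 + 10 × 16^4 + 5 × 16^3 + 12 × 16^2 + 15 × 16^1 + 2 × 16^0
= 8 × 1048576 + 10 × 65536 + 5 × 4096 + 12 × 256 + 15 × 16 + 2 × 1
= 8388608 + 655360 + 20480 + 3072 + 240 + 2
= 9067762



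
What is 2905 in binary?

Using repeated division by 2:
2905 ÷ 2 = 1452 remainder 1
1452 ÷ 2 = 726 remainder 0
726 ÷ 2 = 363 remainder 0
363 ÷ 2 = 181 remainder 1
181 ÷ 2 = 90 remainder 1
90 ÷ 2 = 45 remainder 0
45 ÷ 2 = 22 remainder 1
22 ÷ 2 = 11 remainder 0
11 ÷ 2 = 5 remainder 1
5 ÷ 2 = 2 remainder 1
2 ÷ 2 = 1 remainder 0
1 ÷ 2 = 0 remainder 1
Reading remainders bottom to top: 101101011001



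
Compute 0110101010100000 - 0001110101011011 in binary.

Method 1 - Direct subtraction (column by column from the right: bit − bit − borrow-in; if negative, add 2 and borrow 1 from the next column):
borrow: 0011101010111110
        0110101010100000
-       0001110101011011
------------------------
        0100110101000101

Method 2 - Add two's complement:
Two's complement of 0001110101011011: invert → 1110001010100100, add 1 → 1110001010100101
  0110101010100000
+ 1110001010100101
------------------
 10100110101000101  (end carry out of the top bit = 1)
Discarding the end carry: 0100110101000101
Decimal check:
  0110101010100000 = 16384 + 8192 + 2048 + 512 + 128 + 32 = 27296
  0001110101011011 = 4096 + 2048 + 1024 + 256 + 64 + 16 + 8 + 2 + 1 = 7515
  27296 - 7515 = 19781, and 0100110101000101 = 16384 + 2048 + 1024 + 256 + 64 + 4 + 1 = 19781 ✓



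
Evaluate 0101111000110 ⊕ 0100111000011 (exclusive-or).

XOR: 1 when bits differ
  0101111000110
^ 0100111000011
---------------
  0001000000101
Decimal: 3014 ^ 2499 = 517



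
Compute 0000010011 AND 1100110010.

AND: 1 only when both bits are 1
  0000010011
& 1100110010
------------
  0000010010
Decimal: 19 & 818 = 18



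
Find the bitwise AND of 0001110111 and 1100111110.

AND: 1 only when both bits are 1
  0001110111
& 1100111110
------------
  0000110110
Decimal: 119 & 830 = 54



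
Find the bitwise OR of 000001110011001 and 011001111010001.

OR: 1 when either bit is 1
  000001110011001
| 011001111010001
-----------------
  011001111011001
Decimal: 921 | 13265 = 13273



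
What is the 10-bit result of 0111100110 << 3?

Original: 0111100110 (decimal 486)
Shift left by 3 positions
Append 3 zeros on the right and drop the 3 high bits that overflow the 10-bit width
Result: 1100110000 (decimal 816)
Equivalent: 486 << 3 = 486 × 2^3 = 3888, truncated to 10 bits = 816



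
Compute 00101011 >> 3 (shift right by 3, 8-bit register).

Original: 00101011 (decimal 43)
Shift right by 3 positions
Drop the 3 low bits; fill with zeros on the left
Result: 00000101 (decimal 5)
Equivalent: 43 >> 3 = 43 ÷ 2^3 = 5



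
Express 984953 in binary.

Using repeated division by 2:
984953 ÷ 2 = 492476 remainder 1
492476 ÷ 2 = 246238 remainder 0
246238 ÷ 2 = 123119 remainder 0
123119 ÷ 2 = 61559 remainder 1
61559 ÷ 2 = 30779 remainder 1
30779 ÷ 2 = 15389 remainder 1
15389 ÷ 2 = 7694 remainder 1
7694 ÷ 2 = 3847 remainder 0
3847 ÷ 2 = 1923 remainder 1
1923 ÷ 2 = 961 remainder 1
961 ÷ 2 = 480 remainder 1
480 ÷ 2 = 240 remainder 0
240 ÷ 2 = 120 remainder 0
120 ÷ 2 = 60 remainder 0
60 ÷ 2 = 30 remainder 0
30 ÷ 2 = 15 remainder 0
15 ÷ 2 = 7 remainder 1
7 ÷ 2 = 3 remainder 1
3 ÷ 2 = 1 remainder 1
1 ÷ 2 = 0 remainder 1
Reading remainders bottom to top: 11110000011101111001



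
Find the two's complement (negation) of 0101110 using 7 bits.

Original: 0101110
Step 1 - Invert all bits: 1010001
Step 2 - Add 1: 1010010
Verification: 0101110 + 1010010 = 10000000; discarding the end carry (carry out of the top bit) leaves the 7-bit value 0000000, as required for x + (-x)



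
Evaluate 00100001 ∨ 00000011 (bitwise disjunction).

OR: 1 when either bit is 1
  00100001
| 00000011
----------
  00100011
Decimal: 33 | 3 = 35



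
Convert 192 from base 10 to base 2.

Using repeated division by 2:
192 ÷ 2 = 96 remainder 0
96 ÷ 2 = 48 remainder 0
48 ÷ 2 = 24 remainder 0
24 ÷ 2 = 12 remainder 0
12 ÷ 2 = 6 remainder 0
6 ÷ 2 = 3 remainder 0
3 ÷ 2 = 1 remainder 1
1 ÷ 2 = 0 remainder 1
Reading remainders bottom to top: 11000000



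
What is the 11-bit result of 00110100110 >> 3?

Original: 00110100110 (decimal 422)
Shift right by 3 positions
Drop the 3 low bits; fill with zeros on the left
Result: 00000110100 (decimal 52)
Equivalent: 422 >> 3 = 422 ÷ 2^3 = 52



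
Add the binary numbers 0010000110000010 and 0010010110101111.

Add column by column from the right: bit + bit + carry-in; write the sum mod 2, carry 1 when the sum is 2 or 3.
carry:  0100001100011100
        0010000110000010
+       0010010110101111
------------------------
       00100011100110001
(the carry out of the leftmost column, 0, becomes the leading bit)
Decimal check:
  0010000110000010 = 8192 + 256 + 128 + 2 = 8578
  0010010110101111 = 8192 + 1024 + 256 + 128 + 32 + 8 + 4 + 2 + 1 = 9647
  8578 + 9647 = 18225, and 00100011100110001 = 16384 + 1024 + 512 + 256 + 32 + 16 + 1 = 18225 ✓



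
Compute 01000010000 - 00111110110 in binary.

Method 1 - Direct subtraction (column by column from the right: bit − bit − borrow-in; if negative, add 2 and borrow 1 from the next column):
borrow: 01111111100
        01000010000
-       00111110110
-------------------
        00000011010

Method 2 - Add two's complement:
Two's complement of 00111110110: invert → 11000001001, add 1 → 11000001010
  01000010000
+ 11000001010
-------------
 100000011010  (end carry out of the top bit = 1)
Discarding the end carry: 00000011010
Decimal check:
  01000010000 = 512 + 16 = 528
  00111110110 = 256 + 128 + 64 + 32 + 16 + 4 + 2 = 502
  528 - 502 = 26, and 00000011010 = 16 + 8 + 2 = 26 ✓



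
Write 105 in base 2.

Using repeated division by 2:
105 ÷ 2 = 52 remainder 1
52 ÷ 2 = 26 remainder 0
26 ÷ 2 = 13 remainder 0
13 ÷ 2 = 6 remainder 1
6 ÷ 2 = 3 remainder 0
3 ÷ 2 = 1 remainder 1
1 ÷ 2 = 0 remainder 1
Reading remainders bottom to top: 1101001



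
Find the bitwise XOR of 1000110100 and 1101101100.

XOR: 1 when bits differ
  1000110100
^ 1101101100
------------
  0101011000
Decimal: 564 ^ 876 = 344



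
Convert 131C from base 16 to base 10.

Expand by place value (powers of 16):
Digit values: C = 12
131C = 1 × 16^3 + 3 × 16^2 + 1 × 16^1 + 12 × 16^0
= 1 × 4096 + 3 × 256 + 1 × 16 + 12 × 1
= 4096 + 768 + 16 + 12
= 4892

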